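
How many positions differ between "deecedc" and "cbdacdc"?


Comparing "deecedc" and "cbdacdc" position by position:
  Position 0: 'd' vs 'c' => DIFFER
  Position 1: 'e' vs 'b' => DIFFER
  Position 2: 'e' vs 'd' => DIFFER
  Position 3: 'c' vs 'a' => DIFFER
  Position 4: 'e' vs 'c' => DIFFER
  Position 5: 'd' vs 'd' => same
  Position 6: 'c' vs 'c' => same
Positions that differ: 5

5


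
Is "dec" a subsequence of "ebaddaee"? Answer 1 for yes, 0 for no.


Check if "dec" is a subsequence of "ebaddaee"
Greedy scan:
  Position 0 ('e'): no match needed
  Position 1 ('b'): no match needed
  Position 2 ('a'): no match needed
  Position 3 ('d'): matches sub[0] = 'd'
  Position 4 ('d'): no match needed
  Position 5 ('a'): no match needed
  Position 6 ('e'): matches sub[1] = 'e'
  Position 7 ('e'): no match needed
Only matched 2/3 characters => not a subsequence

0


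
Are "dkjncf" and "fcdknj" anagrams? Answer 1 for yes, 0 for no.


Strings: "dkjncf", "fcdknj"
Sorted first:  cdfjkn
Sorted second: cdfjkn
Sorted forms match => anagrams

1


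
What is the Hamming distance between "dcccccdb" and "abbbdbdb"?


Comparing "dcccccdb" and "abbbdbdb" position by position:
  Position 0: 'd' vs 'a' => differ
  Position 1: 'c' vs 'b' => differ
  Position 2: 'c' vs 'b' => differ
  Position 3: 'c' vs 'b' => differ
  Position 4: 'c' vs 'd' => differ
  Position 5: 'c' vs 'b' => differ
  Position 6: 'd' vs 'd' => same
  Position 7: 'b' vs 'b' => same
Total differences (Hamming distance): 6

6


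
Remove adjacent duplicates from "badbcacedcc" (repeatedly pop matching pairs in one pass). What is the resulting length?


Input: badbcacedcc
Stack-based adjacent duplicate removal:
  Read 'b': push. Stack: b
  Read 'a': push. Stack: ba
  Read 'd': push. Stack: bad
  Read 'b': push. Stack: badb
  Read 'c': push. Stack: badbc
  Read 'a': push. Stack: badbca
  Read 'c': push. Stack: badbcac
  Read 'e': push. Stack: badbcace
  Read 'd': push. Stack: badbcaced
  Read 'c': push. Stack: badbcacedc
  Read 'c': matches stack top 'c' => pop. Stack: badbcaced
Final stack: "badbcaced" (length 9)

9


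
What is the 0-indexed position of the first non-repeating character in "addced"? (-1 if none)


Input: addced
Character frequencies:
  'a': 1
  'c': 1
  'd': 3
  'e': 1
Scanning left to right for freq == 1:
  Position 0 ('a'): unique! => answer = 0

0


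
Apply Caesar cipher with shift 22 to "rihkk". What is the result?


Caesar cipher: shift "rihkk" by 22
  'r' (pos 17) + 22 = pos 13 = 'n'
  'i' (pos 8) + 22 = pos 4 = 'e'
  'h' (pos 7) + 22 = pos 3 = 'd'
  'k' (pos 10) + 22 = pos 6 = 'g'
  'k' (pos 10) + 22 = pos 6 = 'g'
Result: nedgg

nedgg


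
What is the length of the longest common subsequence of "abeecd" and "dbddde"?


LCS of "abeecd" and "dbddde"
DP table:
           d    b    d    d    d    e
      0    0    0    0    0    0    0
  a   0    0    0    0    0    0    0
  b   0    0    1    1    1    1    1
  e   0    0    1    1    1    1    2
  e   0    0    1    1    1    1    2
  c   0    0    1    1    1    1    2
  d   0    1    1    2    2    2    2
LCS length = dp[6][6] = 2

2


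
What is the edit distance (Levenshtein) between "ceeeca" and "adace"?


Computing edit distance: "ceeeca" -> "adace"
DP table:
           a    d    a    c    e
      0    1    2    3    4    5
  c   1    1    2    3    3    4
  e   2    2    2    3    4    3
  e   3    3    3    3    4    4
  e   4    4    4    4    4    4
  c   5    5    5    5    4    5
  a   6    5    6    5    5    5
Edit distance = dp[6][5] = 5

5


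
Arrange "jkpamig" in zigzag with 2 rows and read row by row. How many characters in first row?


Zigzag "jkpamig" into 2 rows:
Placing characters:
  'j' => row 0
  'k' => row 1
  'p' => row 0
  'a' => row 1
  'm' => row 0
  'i' => row 1
  'g' => row 0
Rows:
  Row 0: "jpmg"
  Row 1: "kai"
First row length: 4

4


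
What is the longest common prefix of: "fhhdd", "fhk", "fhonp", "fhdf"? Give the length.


Words: fhhdd, fhk, fhonp, fhdf
  Position 0: all 'f' => match
  Position 1: all 'h' => match
  Position 2: ('h', 'k', 'o', 'd') => mismatch, stop
LCP = "fh" (length 2)

2


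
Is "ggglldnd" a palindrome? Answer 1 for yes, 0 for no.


Input: ggglldnd
Reversed: dndllggg
  Compare pos 0 ('g') with pos 7 ('d'): MISMATCH
  Compare pos 1 ('g') with pos 6 ('n'): MISMATCH
  Compare pos 2 ('g') with pos 5 ('d'): MISMATCH
  Compare pos 3 ('l') with pos 4 ('l'): match
Result: not a palindrome

0


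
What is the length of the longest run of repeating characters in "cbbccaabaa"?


Input: "cbbccaabaa"
Scanning for longest run:
  Position 1 ('b'): new char, reset run to 1
  Position 2 ('b'): continues run of 'b', length=2
  Position 3 ('c'): new char, reset run to 1
  Position 4 ('c'): continues run of 'c', length=2
  Position 5 ('a'): new char, reset run to 1
  Position 6 ('a'): continues run of 'a', length=2
  Position 7 ('b'): new char, reset run to 1
  Position 8 ('a'): new char, reset run to 1
  Position 9 ('a'): continues run of 'a', length=2
Longest run: 'b' with length 2

2


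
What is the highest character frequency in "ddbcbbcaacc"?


Input: ddbcbbcaacc
Character counts:
  'a': 2
  'b': 3
  'c': 4
  'd': 2
Maximum frequency: 4

4


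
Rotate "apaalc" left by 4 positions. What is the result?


Input: "apaalc", rotate left by 4
First 4 characters: "apaa"
Remaining characters: "lc"
Concatenate remaining + first: "lc" + "apaa" = "lcapaa"

lcapaa


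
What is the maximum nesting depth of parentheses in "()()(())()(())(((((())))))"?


Input: "()()(())()(())(((((())))))"
Tracking depth:
  Position 0 '(': depth becomes 1
  Position 1 ')': depth becomes 0
  Position 2 '(': depth becomes 1
  Position 3 ')': depth becomes 0
  Position 4 '(': depth becomes 1
  Position 5 '(': depth becomes 2
  Position 6 ')': depth becomes 1
  Position 7 ')': depth becomes 0
  Position 8 '(': depth becomes 1
  Position 9 ')': depth becomes 0
  Position 10 '(': depth becomes 1
  Position 11 '(': depth becomes 2
  Position 12 ')': depth becomes 1
  Position 13 ')': depth becomes 0
  Position 14 '(': depth becomes 1
  Position 15 '(': depth becomes 2
  Position 16 '(': depth becomes 3
  Position 17 '(': depth becomes 4
  Position 18 '(': depth becomes 5
  Position 19 '(': depth becomes 6
  Position 20 ')': depth becomes 5
  Position 21 ')': depth becomes 4
  Position 22 ')': depth becomes 3
  Position 23 ')': depth becomes 2
  Position 24 ')': depth becomes 1
  Position 25 ')': depth becomes 0
Maximum depth reached: 6

6


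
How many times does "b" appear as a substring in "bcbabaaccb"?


Searching for "b" in "bcbabaaccb"
Scanning each position:
  Position 0: "b" => MATCH
  Position 1: "c" => no
  Position 2: "b" => MATCH
  Position 3: "a" => no
  Position 4: "b" => MATCH
  Position 5: "a" => no
  Position 6: "a" => no
  Position 7: "c" => no
  Position 8: "c" => no
  Position 9: "b" => MATCH
Total occurrences: 4

4


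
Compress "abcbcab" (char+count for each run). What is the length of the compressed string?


Input: abcbcab
Runs:
  'a' x 1 => "a1"
  'b' x 1 => "b1"
  'c' x 1 => "c1"
  'b' x 1 => "b1"
  'c' x 1 => "c1"
  'a' x 1 => "a1"
  'b' x 1 => "b1"
Compressed: "a1b1c1b1c1a1b1"
Compressed length: 14

14


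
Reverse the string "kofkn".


Input: kofkn
Reading characters right to left:
  Position 4: 'n'
  Position 3: 'k'
  Position 2: 'f'
  Position 1: 'o'
  Position 0: 'k'
Reversed: nkfok

nkfok


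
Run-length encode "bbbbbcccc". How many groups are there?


Input: bbbbbcccc
Scanning for consecutive runs:
  Group 1: 'b' x 5 (positions 0-4)
  Group 2: 'c' x 4 (positions 5-8)
Total groups: 2

2


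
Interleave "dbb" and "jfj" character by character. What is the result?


Interleaving "dbb" and "jfj":
  Position 0: 'd' from first, 'j' from second => "dj"
  Position 1: 'b' from first, 'f' from second => "bf"
  Position 2: 'b' from first, 'j' from second => "bj"
Result: djbfbj

djbfbj


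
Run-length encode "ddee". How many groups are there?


Input: ddee
Scanning for consecutive runs:
  Group 1: 'd' x 2 (positions 0-1)
  Group 2: 'e' x 2 (positions 2-3)
Total groups: 2

2


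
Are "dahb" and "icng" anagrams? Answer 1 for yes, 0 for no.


Strings: "dahb", "icng"
Sorted first:  abdh
Sorted second: cgin
Differ at position 0: 'a' vs 'c' => not anagrams

0


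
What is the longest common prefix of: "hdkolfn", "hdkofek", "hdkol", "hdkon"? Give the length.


Words: hdkolfn, hdkofek, hdkol, hdkon
  Position 0: all 'h' => match
  Position 1: all 'd' => match
  Position 2: all 'k' => match
  Position 3: all 'o' => match
  Position 4: ('l', 'f', 'l', 'n') => mismatch, stop
LCP = "hdko" (length 4)

4


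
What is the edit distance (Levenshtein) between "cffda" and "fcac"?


Computing edit distance: "cffda" -> "fcac"
DP table:
           f    c    a    c
      0    1    2    3    4
  c   1    1    1    2    3
  f   2    1    2    2    3
  f   3    2    2    3    3
  d   4    3    3    3    4
  a   5    4    4    3    4
Edit distance = dp[5][4] = 4

4


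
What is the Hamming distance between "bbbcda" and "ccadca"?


Comparing "bbbcda" and "ccadca" position by position:
  Position 0: 'b' vs 'c' => differ
  Position 1: 'b' vs 'c' => differ
  Position 2: 'b' vs 'a' => differ
  Position 3: 'c' vs 'd' => differ
  Position 4: 'd' vs 'c' => differ
  Position 5: 'a' vs 'a' => same
Total differences (Hamming distance): 5

5


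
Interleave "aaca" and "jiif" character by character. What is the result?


Interleaving "aaca" and "jiif":
  Position 0: 'a' from first, 'j' from second => "aj"
  Position 1: 'a' from first, 'i' from second => "ai"
  Position 2: 'c' from first, 'i' from second => "ci"
  Position 3: 'a' from first, 'f' from second => "af"
Result: ajaiciaf

ajaiciaf


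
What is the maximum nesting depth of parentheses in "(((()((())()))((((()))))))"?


Input: "(((()((())()))((((()))))))"
Tracking depth:
  Position 0 '(': depth becomes 1
  Position 1 '(': depth becomes 2
  Position 2 '(': depth becomes 3
  Position 3 '(': depth becomes 4
  Position 4 ')': depth becomes 3
  Position 5 '(': depth becomes 4
  Position 6 '(': depth becomes 5
  Position 7 '(': depth becomes 6
  Position 8 ')': depth becomes 5
  Position 9 ')': depth becomes 4
  Position 10 '(': depth becomes 5
  Position 11 ')': depth becomes 4
  Position 12 ')': depth becomes 3
  Position 13 ')': depth becomes 2
  Position 14 '(': depth becomes 3
  Position 15 '(': depth becomes 4
  Position 16 '(': depth becomes 5
  Position 17 '(': depth becomes 6
  Position 18 '(': depth becomes 7
  Position 19 ')': depth becomes 6
  Position 20 ')': depth becomes 5
  Position 21 ')': depth becomes 4
  Position 22 ')': depth becomes 3
  Position 23 ')': depth becomes 2
  Position 24 ')': depth becomes 1
  Position 25 ')': depth becomes 0
Maximum depth reached: 7

7


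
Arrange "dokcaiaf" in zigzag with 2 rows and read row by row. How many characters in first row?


Zigzag "dokcaiaf" into 2 rows:
Placing characters:
  'd' => row 0
  'o' => row 1
  'k' => row 0
  'c' => row 1
  'a' => row 0
  'i' => row 1
  'a' => row 0
  'f' => row 1
Rows:
  Row 0: "dkaa"
  Row 1: "ocif"
First row length: 4

4


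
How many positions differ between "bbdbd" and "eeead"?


Comparing "bbdbd" and "eeead" position by position:
  Position 0: 'b' vs 'e' => DIFFER
  Position 1: 'b' vs 'e' => DIFFER
  Position 2: 'd' vs 'e' => DIFFER
  Position 3: 'b' vs 'a' => DIFFER
  Position 4: 'd' vs 'd' => same
Positions that differ: 4

4


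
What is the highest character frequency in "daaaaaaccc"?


Input: daaaaaaccc
Character counts:
  'a': 6
  'c': 3
  'd': 1
Maximum frequency: 6

6


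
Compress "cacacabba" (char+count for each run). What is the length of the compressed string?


Input: cacacabba
Runs:
  'c' x 1 => "c1"
  'a' x 1 => "a1"
  'c' x 1 => "c1"
  'a' x 1 => "a1"
  'c' x 1 => "c1"
  'a' x 1 => "a1"
  'b' x 2 => "b2"
  'a' x 1 => "a1"
Compressed: "c1a1c1a1c1a1b2a1"
Compressed length: 16

16


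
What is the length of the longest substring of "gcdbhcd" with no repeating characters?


Input: "gcdbhcd"
Sliding window (track last position of each char):
  Position 0 ('g'): window [0,0] length 1 -- new best
  Position 1 ('c'): window [0,1] length 2 -- new best
  Position 2 ('d'): window [0,2] length 3 -- new best
  Position 3 ('b'): window [0,3] length 4 -- new best
  Position 4 ('h'): window [0,4] length 5 -- new best
  Position 5 ('c'): repeat (last at 1), move window start to 2
  Position 5 ('c'): window [2,5] length 4
  Position 6 ('d'): repeat (last at 2), move window start to 3
  Position 6 ('d'): window [3,6] length 4
Longest substring with no repeats: "gcdbh" with length 5

5


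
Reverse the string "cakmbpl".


Input: cakmbpl
Reading characters right to left:
  Position 6: 'l'
  Position 5: 'p'
  Position 4: 'b'
  Position 3: 'm'
  Position 2: 'k'
  Position 1: 'a'
  Position 0: 'c'
Reversed: lpbmkac

lpbmkac


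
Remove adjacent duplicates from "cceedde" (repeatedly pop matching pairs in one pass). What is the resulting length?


Input: cceedde
Stack-based adjacent duplicate removal:
  Read 'c': push. Stack: c
  Read 'c': matches stack top 'c' => pop. Stack: (empty)
  Read 'e': push. Stack: e
  Read 'e': matches stack top 'e' => pop. Stack: (empty)
  Read 'd': push. Stack: d
  Read 'd': matches stack top 'd' => pop. Stack: (empty)
  Read 'e': push. Stack: e
Final stack: "e" (length 1)

1


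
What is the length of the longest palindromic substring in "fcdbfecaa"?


Input: "fcdbfecaa"
Checking substrings for palindromes:
  [7:9] "aa" (len 2) => palindrome
Longest palindromic substring: "aa" with length 2

2


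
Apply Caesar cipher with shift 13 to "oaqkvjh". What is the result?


Caesar cipher: shift "oaqkvjh" by 13
  'o' (pos 14) + 13 = pos 1 = 'b'
  'a' (pos 0) + 13 = pos 13 = 'n'
  'q' (pos 16) + 13 = pos 3 = 'd'
  'k' (pos 10) + 13 = pos 23 = 'x'
  'v' (pos 21) + 13 = pos 8 = 'i'
  'j' (pos 9) + 13 = pos 22 = 'w'
  'h' (pos 7) + 13 = pos 20 = 'u'
Result: bndxiwu

bndxiwu


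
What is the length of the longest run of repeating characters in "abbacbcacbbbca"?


Input: "abbacbcacbbbca"
Scanning for longest run:
  Position 1 ('b'): new char, reset run to 1
  Position 2 ('b'): continues run of 'b', length=2
  Position 3 ('a'): new char, reset run to 1
  Position 4 ('c'): new char, reset run to 1
  Position 5 ('b'): new char, reset run to 1
  Position 6 ('c'): new char, reset run to 1
  Position 7 ('a'): new char, reset run to 1
  Position 8 ('c'): new char, reset run to 1
  Position 9 ('b'): new char, reset run to 1
  Position 10 ('b'): continues run of 'b', length=2
  Position 11 ('b'): continues run of 'b', length=3
  Position 12 ('c'): new char, reset run to 1
  Position 13 ('a'): new char, reset run to 1
Longest run: 'b' with length 3

3


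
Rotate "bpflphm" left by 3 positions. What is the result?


Input: "bpflphm", rotate left by 3
First 3 characters: "bpf"
Remaining characters: "lphm"
Concatenate remaining + first: "lphm" + "bpf" = "lphmbpf"

lphmbpf


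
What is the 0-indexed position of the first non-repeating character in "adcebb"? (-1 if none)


Input: adcebb
Character frequencies:
  'a': 1
  'b': 2
  'c': 1
  'd': 1
  'e': 1
Scanning left to right for freq == 1:
  Position 0 ('a'): unique! => answer = 0

0


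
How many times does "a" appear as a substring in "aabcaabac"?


Searching for "a" in "aabcaabac"
Scanning each position:
  Position 0: "a" => MATCH
  Position 1: "a" => MATCH
  Position 2: "b" => no
  Position 3: "c" => no
  Position 4: "a" => MATCH
  Position 5: "a" => MATCH
  Position 6: "b" => no
  Position 7: "a" => MATCH
  Position 8: "c" => no
Total occurrences: 5

5


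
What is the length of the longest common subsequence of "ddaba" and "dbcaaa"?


LCS of "ddaba" and "dbcaaa"
DP table:
           d    b    c    a    a    a
      0    0    0    0    0    0    0
  d   0    1    1    1    1    1    1
  d   0    1    1    1    1    1    1
  a   0    1    1    1    2    2    2
  b   0    1    2    2    2    2    2
  a   0    1    2    2    3    3    3
LCS length = dp[5][6] = 3

3


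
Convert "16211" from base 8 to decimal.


Input: "16211" in base 8
Positional expansion:
  Digit '1' (value 1) x 8^4 = 4096
  Digit '6' (value 6) x 8^3 = 3072
  Digit '2' (value 2) x 8^2 = 128
  Digit '1' (value 1) x 8^1 = 8
  Digit '1' (value 1) x 8^0 = 1
Sum = 7305

7305


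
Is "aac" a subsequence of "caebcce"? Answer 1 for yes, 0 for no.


Check if "aac" is a subsequence of "caebcce"
Greedy scan:
  Position 0 ('c'): no match needed
  Position 1 ('a'): matches sub[0] = 'a'
  Position 2 ('e'): no match needed
  Position 3 ('b'): no match needed
  Position 4 ('c'): no match needed
  Position 5 ('c'): no match needed
  Position 6 ('e'): no match needed
Only matched 1/3 characters => not a subsequence

0


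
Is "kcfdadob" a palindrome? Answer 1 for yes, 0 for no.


Input: kcfdadob
Reversed: bodadfck
  Compare pos 0 ('k') with pos 7 ('b'): MISMATCH
  Compare pos 1 ('c') with pos 6 ('o'): MISMATCH
  Compare pos 2 ('f') with pos 5 ('d'): MISMATCH
  Compare pos 3 ('d') with pos 4 ('a'): MISMATCH
Result: not a palindrome

0


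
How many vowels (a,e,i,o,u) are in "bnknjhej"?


Input: bnknjhej
Checking each character:
  'b' at position 0: consonant
  'n' at position 1: consonant
  'k' at position 2: consonant
  'n' at position 3: consonant
  'j' at position 4: consonant
  'h' at position 5: consonant
  'e' at position 6: vowel (running total: 1)
  'j' at position 7: consonant
Total vowels: 1

1


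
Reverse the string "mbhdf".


Input: mbhdf
Reading characters right to left:
  Position 4: 'f'
  Position 3: 'd'
  Position 2: 'h'
  Position 1: 'b'
  Position 0: 'm'
Reversed: fdhbm

fdhbm


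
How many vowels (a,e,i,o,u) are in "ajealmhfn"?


Input: ajealmhfn
Checking each character:
  'a' at position 0: vowel (running total: 1)
  'j' at position 1: consonant
  'e' at position 2: vowel (running total: 2)
  'a' at position 3: vowel (running total: 3)
  'l' at position 4: consonant
  'm' at position 5: consonant
  'h' at position 6: consonant
  'f' at position 7: consonant
  'n' at position 8: consonant
Total vowels: 3

3


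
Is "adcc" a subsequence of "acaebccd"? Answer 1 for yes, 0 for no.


Check if "adcc" is a subsequence of "acaebccd"
Greedy scan:
  Position 0 ('a'): matches sub[0] = 'a'
  Position 1 ('c'): no match needed
  Position 2 ('a'): no match needed
  Position 3 ('e'): no match needed
  Position 4 ('b'): no match needed
  Position 5 ('c'): no match needed
  Position 6 ('c'): no match needed
  Position 7 ('d'): matches sub[1] = 'd'
Only matched 2/4 characters => not a subsequence

0


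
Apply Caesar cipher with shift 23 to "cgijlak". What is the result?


Caesar cipher: shift "cgijlak" by 23
  'c' (pos 2) + 23 = pos 25 = 'z'
  'g' (pos 6) + 23 = pos 3 = 'd'
  'i' (pos 8) + 23 = pos 5 = 'f'
  'j' (pos 9) + 23 = pos 6 = 'g'
  'l' (pos 11) + 23 = pos 8 = 'i'
  'a' (pos 0) + 23 = pos 23 = 'x'
  'k' (pos 10) + 23 = pos 7 = 'h'
Result: zdfgixh

zdfgixh


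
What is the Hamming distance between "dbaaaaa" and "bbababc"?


Comparing "dbaaaaa" and "bbababc" position by position:
  Position 0: 'd' vs 'b' => differ
  Position 1: 'b' vs 'b' => same
  Position 2: 'a' vs 'a' => same
  Position 3: 'a' vs 'b' => differ
  Position 4: 'a' vs 'a' => same
  Position 5: 'a' vs 'b' => differ
  Position 6: 'a' vs 'c' => differ
Total differences (Hamming distance): 4

4


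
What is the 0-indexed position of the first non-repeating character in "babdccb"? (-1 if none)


Input: babdccb
Character frequencies:
  'a': 1
  'b': 3
  'c': 2
  'd': 1
Scanning left to right for freq == 1:
  Position 0 ('b'): freq=3, skip
  Position 1 ('a'): unique! => answer = 1

1


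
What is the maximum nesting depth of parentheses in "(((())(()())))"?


Input: "(((())(()())))"
Tracking depth:
  Position 0 '(': depth becomes 1
  Position 1 '(': depth becomes 2
  Position 2 '(': depth becomes 3
  Position 3 '(': depth becomes 4
  Position 4 ')': depth becomes 3
  Position 5 ')': depth becomes 2
  Position 6 '(': depth becomes 3
  Position 7 '(': depth becomes 4
  Position 8 ')': depth becomes 3
  Position 9 '(': depth becomes 4
  Position 10 ')': depth becomes 3
  Position 11 ')': depth becomes 2
  Position 12 ')': depth becomes 1
  Position 13 ')': depth becomes 0
Maximum depth reached: 4

4


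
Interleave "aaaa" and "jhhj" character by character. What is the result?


Interleaving "aaaa" and "jhhj":
  Position 0: 'a' from first, 'j' from second => "aj"
  Position 1: 'a' from first, 'h' from second => "ah"
  Position 2: 'a' from first, 'h' from second => "ah"
  Position 3: 'a' from first, 'j' from second => "aj"
Result: ajahahaj

ajahahaj


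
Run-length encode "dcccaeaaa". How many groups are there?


Input: dcccaeaaa
Scanning for consecutive runs:
  Group 1: 'd' x 1 (positions 0-0)
  Group 2: 'c' x 3 (positions 1-3)
  Group 3: 'a' x 1 (positions 4-4)
  Group 4: 'e' x 1 (positions 5-5)
  Group 5: 'a' x 3 (positions 6-8)
Total groups: 5

5


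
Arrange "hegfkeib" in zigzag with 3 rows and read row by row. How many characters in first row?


Zigzag "hegfkeib" into 3 rows:
Placing characters:
  'h' => row 0
  'e' => row 1
  'g' => row 2
  'f' => row 1
  'k' => row 0
  'e' => row 1
  'i' => row 2
  'b' => row 1
Rows:
  Row 0: "hk"
  Row 1: "efeb"
  Row 2: "gi"
First row length: 2

2


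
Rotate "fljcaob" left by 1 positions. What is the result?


Input: "fljcaob", rotate left by 1
First 1 characters: "f"
Remaining characters: "ljcaob"
Concatenate remaining + first: "ljcaob" + "f" = "ljcaobf"

ljcaobf


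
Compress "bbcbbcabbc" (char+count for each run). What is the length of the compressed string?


Input: bbcbbcabbc
Runs:
  'b' x 2 => "b2"
  'c' x 1 => "c1"
  'b' x 2 => "b2"
  'c' x 1 => "c1"
  'a' x 1 => "a1"
  'b' x 2 => "b2"
  'c' x 1 => "c1"
Compressed: "b2c1b2c1a1b2c1"
Compressed length: 14

14


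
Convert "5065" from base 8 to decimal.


Input: "5065" in base 8
Positional expansion:
  Digit '5' (value 5) x 8^3 = 2560
  Digit '0' (value 0) x 8^2 = 0
  Digit '6' (value 6) x 8^1 = 48
  Digit '5' (value 5) x 8^0 = 5
Sum = 2613

2613


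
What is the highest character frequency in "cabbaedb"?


Input: cabbaedb
Character counts:
  'a': 2
  'b': 3
  'c': 1
  'd': 1
  'e': 1
Maximum frequency: 3

3


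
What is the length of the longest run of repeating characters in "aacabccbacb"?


Input: "aacabccbacb"
Scanning for longest run:
  Position 1 ('a'): continues run of 'a', length=2
  Position 2 ('c'): new char, reset run to 1
  Position 3 ('a'): new char, reset run to 1
  Position 4 ('b'): new char, reset run to 1
  Position 5 ('c'): new char, reset run to 1
  Position 6 ('c'): continues run of 'c', length=2
  Position 7 ('b'): new char, reset run to 1
  Position 8 ('a'): new char, reset run to 1
  Position 9 ('c'): new char, reset run to 1
  Position 10 ('b'): new char, reset run to 1
Longest run: 'a' with length 2

2


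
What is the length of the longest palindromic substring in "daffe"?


Input: "daffe"
Checking substrings for palindromes:
  [2:4] "ff" (len 2) => palindrome
Longest palindromic substring: "ff" with length 2

2


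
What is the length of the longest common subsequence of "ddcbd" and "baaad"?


LCS of "ddcbd" and "baaad"
DP table:
           b    a    a    a    d
      0    0    0    0    0    0
  d   0    0    0    0    0    1
  d   0    0    0    0    0    1
  c   0    0    0    0    0    1
  b   0    1    1    1    1    1
  d   0    1    1    1    1    2
LCS length = dp[5][5] = 2

2


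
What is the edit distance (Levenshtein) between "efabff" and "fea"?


Computing edit distance: "efabff" -> "fea"
DP table:
           f    e    a
      0    1    2    3
  e   1    1    1    2
  f   2    1    2    2
  a   3    2    2    2
  b   4    3    3    3
  f   5    4    4    4
  f   6    5    5    5
Edit distance = dp[6][3] = 5

5


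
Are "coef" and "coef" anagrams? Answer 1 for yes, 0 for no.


Strings: "coef", "coef"
Sorted first:  cefo
Sorted second: cefo
Sorted forms match => anagrams

1


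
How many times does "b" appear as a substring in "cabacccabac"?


Searching for "b" in "cabacccabac"
Scanning each position:
  Position 0: "c" => no
  Position 1: "a" => no
  Position 2: "b" => MATCH
  Position 3: "a" => no
  Position 4: "c" => no
  Position 5: "c" => no
  Position 6: "c" => no
  Position 7: "a" => no
  Position 8: "b" => MATCH
  Position 9: "a" => no
  Position 10: "c" => no
Total occurrences: 2

2


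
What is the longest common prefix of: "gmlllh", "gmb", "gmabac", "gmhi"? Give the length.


Words: gmlllh, gmb, gmabac, gmhi
  Position 0: all 'g' => match
  Position 1: all 'm' => match
  Position 2: ('l', 'b', 'a', 'h') => mismatch, stop
LCP = "gm" (length 2)

2


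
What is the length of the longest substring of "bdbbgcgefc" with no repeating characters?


Input: "bdbbgcgefc"
Sliding window (track last position of each char):
  Position 0 ('b'): window [0,0] length 1 -- new best
  Position 1 ('d'): window [0,1] length 2 -- new best
  Position 2 ('b'): repeat (last at 0), move window start to 1
  Position 2 ('b'): window [1,2] length 2
  Position 3 ('b'): repeat (last at 2), move window start to 3
  Position 3 ('b'): window [3,3] length 1
  Position 4 ('g'): window [3,4] length 2
  Position 5 ('c'): window [3,5] length 3 -- new best
  Position 6 ('g'): repeat (last at 4), move window start to 5
  Position 6 ('g'): window [5,6] length 2
  Position 7 ('e'): window [5,7] length 3
  Position 8 ('f'): window [5,8] length 4 -- new best
  Position 9 ('c'): repeat (last at 5), move window start to 6
  Position 9 ('c'): window [6,9] length 4
Longest substring with no repeats: "cgef" with length 4

4


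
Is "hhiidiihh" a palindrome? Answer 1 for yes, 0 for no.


Input: hhiidiihh
Reversed: hhiidiihh
  Compare pos 0 ('h') with pos 8 ('h'): match
  Compare pos 1 ('h') with pos 7 ('h'): match
  Compare pos 2 ('i') with pos 6 ('i'): match
  Compare pos 3 ('i') with pos 5 ('i'): match
Result: palindrome

1


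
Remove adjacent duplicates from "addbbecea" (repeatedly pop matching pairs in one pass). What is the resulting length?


Input: addbbecea
Stack-based adjacent duplicate removal:
  Read 'a': push. Stack: a
  Read 'd': push. Stack: ad
  Read 'd': matches stack top 'd' => pop. Stack: a
  Read 'b': push. Stack: ab
  Read 'b': matches stack top 'b' => pop. Stack: a
  Read 'e': push. Stack: ae
  Read 'c': push. Stack: aec
  Read 'e': push. Stack: aece
  Read 'a': push. Stack: aecea
Final stack: "aecea" (length 5)

5


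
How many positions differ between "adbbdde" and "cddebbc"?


Comparing "adbbdde" and "cddebbc" position by position:
  Position 0: 'a' vs 'c' => DIFFER
  Position 1: 'd' vs 'd' => same
  Position 2: 'b' vs 'd' => DIFFER
  Position 3: 'b' vs 'e' => DIFFER
  Position 4: 'd' vs 'b' => DIFFER
  Position 5: 'd' vs 'b' => DIFFER
  Position 6: 'e' vs 'c' => DIFFER
Positions that differ: 6

6


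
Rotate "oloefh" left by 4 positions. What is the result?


Input: "oloefh", rotate left by 4
First 4 characters: "oloe"
Remaining characters: "fh"
Concatenate remaining + first: "fh" + "oloe" = "fholoe"

fholoe


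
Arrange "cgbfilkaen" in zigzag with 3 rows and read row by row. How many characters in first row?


Zigzag "cgbfilkaen" into 3 rows:
Placing characters:
  'c' => row 0
  'g' => row 1
  'b' => row 2
  'f' => row 1
  'i' => row 0
  'l' => row 1
  'k' => row 2
  'a' => row 1
  'e' => row 0
  'n' => row 1
Rows:
  Row 0: "cie"
  Row 1: "gflan"
  Row 2: "bk"
First row length: 3

3


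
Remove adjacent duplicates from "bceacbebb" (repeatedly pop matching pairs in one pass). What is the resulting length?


Input: bceacbebb
Stack-based adjacent duplicate removal:
  Read 'b': push. Stack: b
  Read 'c': push. Stack: bc
  Read 'e': push. Stack: bce
  Read 'a': push. Stack: bcea
  Read 'c': push. Stack: bceac
  Read 'b': push. Stack: bceacb
  Read 'e': push. Stack: bceacbe
  Read 'b': push. Stack: bceacbeb
  Read 'b': matches stack top 'b' => pop. Stack: bceacbe
Final stack: "bceacbe" (length 7)

7


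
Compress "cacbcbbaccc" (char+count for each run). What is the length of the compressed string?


Input: cacbcbbaccc
Runs:
  'c' x 1 => "c1"
  'a' x 1 => "a1"
  'c' x 1 => "c1"
  'b' x 1 => "b1"
  'c' x 1 => "c1"
  'b' x 2 => "b2"
  'a' x 1 => "a1"
  'c' x 3 => "c3"
Compressed: "c1a1c1b1c1b2a1c3"
Compressed length: 16

16


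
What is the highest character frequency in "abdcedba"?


Input: abdcedba
Character counts:
  'a': 2
  'b': 2
  'c': 1
  'd': 2
  'e': 1
Maximum frequency: 2

2


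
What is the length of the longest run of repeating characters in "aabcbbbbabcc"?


Input: "aabcbbbbabcc"
Scanning for longest run:
  Position 1 ('a'): continues run of 'a', length=2
  Position 2 ('b'): new char, reset run to 1
  Position 3 ('c'): new char, reset run to 1
  Position 4 ('b'): new char, reset run to 1
  Position 5 ('b'): continues run of 'b', length=2
  Position 6 ('b'): continues run of 'b', length=3
  Position 7 ('b'): continues run of 'b', length=4
  Position 8 ('a'): new char, reset run to 1
  Position 9 ('b'): new char, reset run to 1
  Position 10 ('c'): new char, reset run to 1
  Position 11 ('c'): continues run of 'c', length=2
Longest run: 'b' with length 4

4


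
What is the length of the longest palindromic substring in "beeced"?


Input: "beeced"
Checking substrings for palindromes:
  [2:5] "ece" (len 3) => palindrome
  [1:3] "ee" (len 2) => palindrome
Longest palindromic substring: "ece" with length 3

3


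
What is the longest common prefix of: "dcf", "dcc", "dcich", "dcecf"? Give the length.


Words: dcf, dcc, dcich, dcecf
  Position 0: all 'd' => match
  Position 1: all 'c' => match
  Position 2: ('f', 'c', 'i', 'e') => mismatch, stop
LCP = "dc" (length 2)

2


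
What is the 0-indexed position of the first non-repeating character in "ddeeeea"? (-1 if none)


Input: ddeeeea
Character frequencies:
  'a': 1
  'd': 2
  'e': 4
Scanning left to right for freq == 1:
  Position 0 ('d'): freq=2, skip
  Position 1 ('d'): freq=2, skip
  Position 2 ('e'): freq=4, skip
  Position 3 ('e'): freq=4, skip
  Position 4 ('e'): freq=4, skip
  Position 5 ('e'): freq=4, skip
  Position 6 ('a'): unique! => answer = 6

6


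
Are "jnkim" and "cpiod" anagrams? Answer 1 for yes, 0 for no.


Strings: "jnkim", "cpiod"
Sorted first:  ijkmn
Sorted second: cdiop
Differ at position 0: 'i' vs 'c' => not anagrams

0


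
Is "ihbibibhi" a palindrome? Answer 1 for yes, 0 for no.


Input: ihbibibhi
Reversed: ihbibibhi
  Compare pos 0 ('i') with pos 8 ('i'): match
  Compare pos 1 ('h') with pos 7 ('h'): match
  Compare pos 2 ('b') with pos 6 ('b'): match
  Compare pos 3 ('i') with pos 5 ('i'): match
Result: palindrome

1


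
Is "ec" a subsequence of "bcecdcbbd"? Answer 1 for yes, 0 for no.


Check if "ec" is a subsequence of "bcecdcbbd"
Greedy scan:
  Position 0 ('b'): no match needed
  Position 1 ('c'): no match needed
  Position 2 ('e'): matches sub[0] = 'e'
  Position 3 ('c'): matches sub[1] = 'c'
  Position 4 ('d'): no match needed
  Position 5 ('c'): no match needed
  Position 6 ('b'): no match needed
  Position 7 ('b'): no match needed
  Position 8 ('d'): no match needed
All 2 characters matched => is a subsequence

1


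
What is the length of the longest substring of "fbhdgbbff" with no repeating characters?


Input: "fbhdgbbff"
Sliding window (track last position of each char):
  Position 0 ('f'): window [0,0] length 1 -- new best
  Position 1 ('b'): window [0,1] length 2 -- new best
  Position 2 ('h'): window [0,2] length 3 -- new best
  Position 3 ('d'): window [0,3] length 4 -- new best
  Position 4 ('g'): window [0,4] length 5 -- new best
  Position 5 ('b'): repeat (last at 1), move window start to 2
  Position 5 ('b'): window [2,5] length 4
  Position 6 ('b'): repeat (last at 5), move window start to 6
  Position 6 ('b'): window [6,6] length 1
  Position 7 ('f'): window [6,7] length 2
  Position 8 ('f'): repeat (last at 7), move window start to 8
  Position 8 ('f'): window [8,8] length 1
Longest substring with no repeats: "fbhdg" with length 5

5


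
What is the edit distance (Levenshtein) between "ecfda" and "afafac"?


Computing edit distance: "ecfda" -> "afafac"
DP table:
           a    f    a    f    a    c
      0    1    2    3    4    5    6
  e   1    1    2    3    4    5    6
  c   2    2    2    3    4    5    5
  f   3    3    2    3    3    4    5
  d   4    4    3    3    4    4    5
  a   5    4    4    3    4    4    5
Edit distance = dp[5][6] = 5

5


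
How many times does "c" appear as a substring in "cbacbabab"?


Searching for "c" in "cbacbabab"
Scanning each position:
  Position 0: "c" => MATCH
  Position 1: "b" => no
  Position 2: "a" => no
  Position 3: "c" => MATCH
  Position 4: "b" => no
  Position 5: "a" => no
  Position 6: "b" => no
  Position 7: "a" => no
  Position 8: "b" => no
Total occurrences: 2

2


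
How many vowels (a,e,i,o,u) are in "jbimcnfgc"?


Input: jbimcnfgc
Checking each character:
  'j' at position 0: consonant
  'b' at position 1: consonant
  'i' at position 2: vowel (running total: 1)
  'm' at position 3: consonant
  'c' at position 4: consonant
  'n' at position 5: consonant
  'f' at position 6: consonant
  'g' at position 7: consonant
  'c' at position 8: consonant
Total vowels: 1

1


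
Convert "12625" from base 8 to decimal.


Input: "12625" in base 8
Positional expansion:
  Digit '1' (value 1) x 8^4 = 4096
  Digit '2' (value 2) x 8^3 = 1024
  Digit '6' (value 6) x 8^2 = 384
  Digit '2' (value 2) x 8^1 = 16
  Digit '5' (value 5) x 8^0 = 5
Sum = 5525

5525


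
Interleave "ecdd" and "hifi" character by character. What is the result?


Interleaving "ecdd" and "hifi":
  Position 0: 'e' from first, 'h' from second => "eh"
  Position 1: 'c' from first, 'i' from second => "ci"
  Position 2: 'd' from first, 'f' from second => "df"
  Position 3: 'd' from first, 'i' from second => "di"
Result: ehcidfdi

ehcidfdi


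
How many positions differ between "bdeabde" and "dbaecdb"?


Comparing "bdeabde" and "dbaecdb" position by position:
  Position 0: 'b' vs 'd' => DIFFER
  Position 1: 'd' vs 'b' => DIFFER
  Position 2: 'e' vs 'a' => DIFFER
  Position 3: 'a' vs 'e' => DIFFER
  Position 4: 'b' vs 'c' => DIFFER
  Position 5: 'd' vs 'd' => same
  Position 6: 'e' vs 'b' => DIFFER
Positions that differ: 6

6


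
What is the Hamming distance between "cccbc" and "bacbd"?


Comparing "cccbc" and "bacbd" position by position:
  Position 0: 'c' vs 'b' => differ
  Position 1: 'c' vs 'a' => differ
  Position 2: 'c' vs 'c' => same
  Position 3: 'b' vs 'b' => same
  Position 4: 'c' vs 'd' => differ
Total differences (Hamming distance): 3

3


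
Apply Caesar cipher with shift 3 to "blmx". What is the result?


Caesar cipher: shift "blmx" by 3
  'b' (pos 1) + 3 = pos 4 = 'e'
  'l' (pos 11) + 3 = pos 14 = 'o'
  'm' (pos 12) + 3 = pos 15 = 'p'
  'x' (pos 23) + 3 = pos 0 = 'a'
Result: eopa

eopa


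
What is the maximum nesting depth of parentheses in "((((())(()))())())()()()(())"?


Input: "((((())(()))())())()()()(())"
Tracking depth:
  Position 0 '(': depth becomes 1
  Position 1 '(': depth becomes 2
  Position 2 '(': depth becomes 3
  Position 3 '(': depth becomes 4
  Position 4 '(': depth becomes 5
  Position 5 ')': depth becomes 4
  Position 6 ')': depth becomes 3
  Position 7 '(': depth becomes 4
  Position 8 '(': depth becomes 5
  Position 9 ')': depth becomes 4
  Position 10 ')': depth becomes 3
  Position 11 ')': depth becomes 2
  Position 12 '(': depth becomes 3
  Position 13 ')': depth becomes 2
  Position 14 ')': depth becomes 1
  Position 15 '(': depth becomes 2
  Position 16 ')': depth becomes 1
  Position 17 ')': depth becomes 0
  Position 18 '(': depth becomes 1
  Position 19 ')': depth becomes 0
  Position 20 '(': depth becomes 1
  Position 21 ')': depth becomes 0
  Position 22 '(': depth becomes 1
  Position 23 ')': depth becomes 0
  Position 24 '(': depth becomes 1
  Position 25 '(': depth becomes 2
  Position 26 ')': depth becomes 1
  Position 27 ')': depth becomes 0
Maximum depth reached: 5

5


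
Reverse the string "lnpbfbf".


Input: lnpbfbf
Reading characters right to left:
  Position 6: 'f'
  Position 5: 'b'
  Position 4: 'f'
  Position 3: 'b'
  Position 2: 'p'
  Position 1: 'n'
  Position 0: 'l'
Reversed: fbfbpnl

fbfbpnl


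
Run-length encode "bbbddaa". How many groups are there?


Input: bbbddaa
Scanning for consecutive runs:
  Group 1: 'b' x 3 (positions 0-2)
  Group 2: 'd' x 2 (positions 3-4)
  Group 3: 'a' x 2 (positions 5-6)
Total groups: 3

3


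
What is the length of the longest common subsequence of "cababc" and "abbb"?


LCS of "cababc" and "abbb"
DP table:
           a    b    b    b
      0    0    0    0    0
  c   0    0    0    0    0
  a   0    1    1    1    1
  b   0    1    2    2    2
  a   0    1    2    2    2
  b   0    1    2    3    3
  c   0    1    2    3    3
LCS length = dp[6][4] = 3

3


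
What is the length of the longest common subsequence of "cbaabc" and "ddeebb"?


LCS of "cbaabc" and "ddeebb"
DP table:
           d    d    e    e    b    b
      0    0    0    0    0    0    0
  c   0    0    0    0    0    0    0
  b   0    0    0    0    0    1    1
  a   0    0    0    0    0    1    1
  a   0    0    0    0    0    1    1
  b   0    0    0    0    0    1    2
  c   0    0    0    0    0    1    2
LCS length = dp[6][6] = 2

2


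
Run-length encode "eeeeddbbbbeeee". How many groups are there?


Input: eeeeddbbbbeeee
Scanning for consecutive runs:
  Group 1: 'e' x 4 (positions 0-3)
  Group 2: 'd' x 2 (positions 4-5)
  Group 3: 'b' x 4 (positions 6-9)
  Group 4: 'e' x 4 (positions 10-13)
Total groups: 4

4


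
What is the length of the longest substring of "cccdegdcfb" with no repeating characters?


Input: "cccdegdcfb"
Sliding window (track last position of each char):
  Position 0 ('c'): window [0,0] length 1 -- new best
  Position 1 ('c'): repeat (last at 0), move window start to 1
  Position 1 ('c'): window [1,1] length 1
  Position 2 ('c'): repeat (last at 1), move window start to 2
  Position 2 ('c'): window [2,2] length 1
  Position 3 ('d'): window [2,3] length 2 -- new best
  Position 4 ('e'): window [2,4] length 3 -- new best
  Position 5 ('g'): window [2,5] length 4 -- new best
  Position 6 ('d'): repeat (last at 3), move window start to 4
  Position 6 ('d'): window [4,6] length 3
  Position 7 ('c'): window [4,7] length 4
  Position 8 ('f'): window [4,8] length 5 -- new best
  Position 9 ('b'): window [4,9] length 6 -- new best
Longest substring with no repeats: "egdcfb" with length 6

6


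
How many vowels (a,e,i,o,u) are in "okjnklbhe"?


Input: okjnklbhe
Checking each character:
  'o' at position 0: vowel (running total: 1)
  'k' at position 1: consonant
  'j' at position 2: consonant
  'n' at position 3: consonant
  'k' at position 4: consonant
  'l' at position 5: consonant
  'b' at position 6: consonant
  'h' at position 7: consonant
  'e' at position 8: vowel (running total: 2)
Total vowels: 2

2


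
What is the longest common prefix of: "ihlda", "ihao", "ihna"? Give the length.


Words: ihlda, ihao, ihna
  Position 0: all 'i' => match
  Position 1: all 'h' => match
  Position 2: ('l', 'a', 'n') => mismatch, stop
LCP = "ih" (length 2)

2


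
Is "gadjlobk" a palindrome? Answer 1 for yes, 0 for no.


Input: gadjlobk
Reversed: kboljdag
  Compare pos 0 ('g') with pos 7 ('k'): MISMATCH
  Compare pos 1 ('a') with pos 6 ('b'): MISMATCH
  Compare pos 2 ('d') with pos 5 ('o'): MISMATCH
  Compare pos 3 ('j') with pos 4 ('l'): MISMATCH
Result: not a palindrome

0


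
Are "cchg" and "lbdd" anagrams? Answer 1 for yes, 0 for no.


Strings: "cchg", "lbdd"
Sorted first:  ccgh
Sorted second: bddl
Differ at position 0: 'c' vs 'b' => not anagrams

0


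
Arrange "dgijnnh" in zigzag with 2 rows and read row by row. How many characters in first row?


Zigzag "dgijnnh" into 2 rows:
Placing characters:
  'd' => row 0
  'g' => row 1
  'i' => row 0
  'j' => row 1
  'n' => row 0
  'n' => row 1
  'h' => row 0
Rows:
  Row 0: "dinh"
  Row 1: "gjn"
First row length: 4

4
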